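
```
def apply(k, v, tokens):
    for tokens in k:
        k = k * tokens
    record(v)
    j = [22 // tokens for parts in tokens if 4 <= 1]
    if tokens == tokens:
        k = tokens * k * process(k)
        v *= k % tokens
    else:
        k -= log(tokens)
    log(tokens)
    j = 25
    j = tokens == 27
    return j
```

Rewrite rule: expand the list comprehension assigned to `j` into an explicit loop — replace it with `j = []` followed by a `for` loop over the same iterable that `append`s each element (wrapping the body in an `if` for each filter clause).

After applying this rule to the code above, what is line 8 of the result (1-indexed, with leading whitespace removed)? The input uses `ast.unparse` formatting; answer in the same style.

Transformed code:
def apply(k, v, tokens):
    for tokens in k:
        k = k * tokens
    record(v)
    j = []
    for parts in tokens:
        if 4 <= 1:
            j.append(22 // tokens)
    if tokens == tokens:
        k = tokens * k * process(k)
        v *= k % tokens
    else:
        k -= log(tokens)
    log(tokens)
    j = 25
    j = tokens == 27
    return j

j.append(22 // tokens)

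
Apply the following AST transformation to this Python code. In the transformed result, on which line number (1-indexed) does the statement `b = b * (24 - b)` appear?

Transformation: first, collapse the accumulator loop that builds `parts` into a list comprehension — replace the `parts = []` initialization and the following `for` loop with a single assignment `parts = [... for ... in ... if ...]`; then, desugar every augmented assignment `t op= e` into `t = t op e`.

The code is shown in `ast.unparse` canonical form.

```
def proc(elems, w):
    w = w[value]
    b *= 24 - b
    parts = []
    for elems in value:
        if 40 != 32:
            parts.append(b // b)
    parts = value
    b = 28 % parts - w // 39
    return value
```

Transformed code:
def proc(elems, w):
    w = w[value]
    b = b * (24 - b)
    parts = [b // b for elems in value if 40 != 32]
    parts = value
    b = 28 % parts - w // 39
    return value

3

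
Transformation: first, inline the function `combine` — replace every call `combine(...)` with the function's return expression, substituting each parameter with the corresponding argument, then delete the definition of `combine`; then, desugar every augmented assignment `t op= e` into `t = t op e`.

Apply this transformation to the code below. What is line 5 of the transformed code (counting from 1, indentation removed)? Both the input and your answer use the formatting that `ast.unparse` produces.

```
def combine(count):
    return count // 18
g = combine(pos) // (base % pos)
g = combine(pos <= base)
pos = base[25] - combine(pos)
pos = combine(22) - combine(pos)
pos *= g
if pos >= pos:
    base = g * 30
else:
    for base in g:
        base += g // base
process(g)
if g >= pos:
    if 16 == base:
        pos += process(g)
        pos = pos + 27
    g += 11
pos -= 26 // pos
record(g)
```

pos = pos * g

Transformed code:
g = pos // 18 // (base % pos)
g = (pos <= base) // 18
pos = base[25] - pos // 18
pos = 22 // 18 - pos // 18
pos = pos * g
if pos >= pos:
    base = g * 30
else:
    for base in g:
        base = base + g // base
process(g)
if g >= pos:
    if 16 == base:
        pos = pos + process(g)
        pos = pos + 27
    g = g + 11
pos = pos - 26 // pos
record(g)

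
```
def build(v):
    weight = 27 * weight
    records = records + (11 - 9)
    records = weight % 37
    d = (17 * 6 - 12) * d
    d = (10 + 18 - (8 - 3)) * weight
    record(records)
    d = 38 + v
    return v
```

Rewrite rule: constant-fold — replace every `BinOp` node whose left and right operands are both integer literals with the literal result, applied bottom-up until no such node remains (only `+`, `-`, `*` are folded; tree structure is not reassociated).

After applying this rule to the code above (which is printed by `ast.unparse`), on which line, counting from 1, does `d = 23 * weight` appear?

Transformed code:
def build(v):
    weight = 27 * weight
    records = records + 2
    records = weight % 37
    d = 90 * d
    d = 23 * weight
    record(records)
    d = 38 + v
    return v

6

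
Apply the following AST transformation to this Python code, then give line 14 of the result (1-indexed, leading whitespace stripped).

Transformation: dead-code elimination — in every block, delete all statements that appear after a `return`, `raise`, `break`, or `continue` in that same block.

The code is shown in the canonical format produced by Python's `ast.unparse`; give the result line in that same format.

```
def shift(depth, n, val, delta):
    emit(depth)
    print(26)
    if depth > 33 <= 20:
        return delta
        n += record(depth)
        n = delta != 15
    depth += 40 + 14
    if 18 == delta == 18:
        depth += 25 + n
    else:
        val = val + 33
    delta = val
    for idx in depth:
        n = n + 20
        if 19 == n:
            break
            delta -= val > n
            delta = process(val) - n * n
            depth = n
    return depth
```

Transformed code:
def shift(depth, n, val, delta):
    emit(depth)
    print(26)
    if depth > 33 <= 20:
        return delta
    depth += 40 + 14
    if 18 == delta == 18:
        depth += 25 + n
    else:
        val = val + 33
    delta = val
    for idx in depth:
        n = n + 20
        if 19 == n:
            break
    return depth

if 19 == n:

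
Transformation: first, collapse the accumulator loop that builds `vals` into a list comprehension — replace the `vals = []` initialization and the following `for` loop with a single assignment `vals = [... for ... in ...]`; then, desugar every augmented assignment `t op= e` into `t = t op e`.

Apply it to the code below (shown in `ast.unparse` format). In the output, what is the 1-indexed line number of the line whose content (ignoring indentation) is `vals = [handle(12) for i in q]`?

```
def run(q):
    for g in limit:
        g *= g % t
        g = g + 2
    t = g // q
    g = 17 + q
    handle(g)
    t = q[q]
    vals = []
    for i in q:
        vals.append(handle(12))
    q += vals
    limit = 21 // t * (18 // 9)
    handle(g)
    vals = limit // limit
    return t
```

9

Transformed code:
def run(q):
    for g in limit:
        g = g * (g % t)
        g = g + 2
    t = g // q
    g = 17 + q
    handle(g)
    t = q[q]
    vals = [handle(12) for i in q]
    q = q + vals
    limit = 21 // t * (18 // 9)
    handle(g)
    vals = limit // limit
    return t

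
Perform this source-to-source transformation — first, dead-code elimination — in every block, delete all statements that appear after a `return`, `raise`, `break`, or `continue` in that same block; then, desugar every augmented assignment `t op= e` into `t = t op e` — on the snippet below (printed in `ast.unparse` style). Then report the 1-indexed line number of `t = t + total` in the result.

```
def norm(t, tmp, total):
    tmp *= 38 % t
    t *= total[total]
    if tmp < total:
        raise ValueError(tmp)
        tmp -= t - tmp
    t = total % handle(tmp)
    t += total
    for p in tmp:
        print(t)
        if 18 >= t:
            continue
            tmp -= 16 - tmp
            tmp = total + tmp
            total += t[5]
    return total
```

Transformed code:
def norm(t, tmp, total):
    tmp = tmp * (38 % t)
    t = t * total[total]
    if tmp < total:
        raise ValueError(tmp)
    t = total % handle(tmp)
    t = t + total
    for p in tmp:
        print(t)
        if 18 >= t:
            continue
    return total

7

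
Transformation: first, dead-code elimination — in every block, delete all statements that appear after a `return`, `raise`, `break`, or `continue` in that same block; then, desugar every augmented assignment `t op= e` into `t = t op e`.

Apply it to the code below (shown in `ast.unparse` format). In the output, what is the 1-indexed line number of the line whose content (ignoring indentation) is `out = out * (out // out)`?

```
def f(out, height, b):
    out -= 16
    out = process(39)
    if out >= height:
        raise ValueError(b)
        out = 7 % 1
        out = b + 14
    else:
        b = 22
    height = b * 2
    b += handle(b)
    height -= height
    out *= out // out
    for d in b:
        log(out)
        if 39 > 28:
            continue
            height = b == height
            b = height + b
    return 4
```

Transformed code:
def f(out, height, b):
    out = out - 16
    out = process(39)
    if out >= height:
        raise ValueError(b)
    else:
        b = 22
    height = b * 2
    b = b + handle(b)
    height = height - height
    out = out * (out // out)
    for d in b:
        log(out)
        if 39 > 28:
            continue
    return 4

11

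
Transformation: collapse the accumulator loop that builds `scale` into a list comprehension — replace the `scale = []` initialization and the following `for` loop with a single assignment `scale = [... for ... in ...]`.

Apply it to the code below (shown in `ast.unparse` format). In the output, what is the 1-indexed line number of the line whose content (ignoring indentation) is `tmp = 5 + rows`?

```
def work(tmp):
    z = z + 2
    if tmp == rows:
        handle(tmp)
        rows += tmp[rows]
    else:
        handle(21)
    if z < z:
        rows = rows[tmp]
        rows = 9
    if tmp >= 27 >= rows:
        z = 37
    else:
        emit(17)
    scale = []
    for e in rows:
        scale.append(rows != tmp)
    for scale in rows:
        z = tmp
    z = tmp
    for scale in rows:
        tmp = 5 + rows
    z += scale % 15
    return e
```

20

Transformed code:
def work(tmp):
    z = z + 2
    if tmp == rows:
        handle(tmp)
        rows += tmp[rows]
    else:
        handle(21)
    if z < z:
        rows = rows[tmp]
        rows = 9
    if tmp >= 27 >= rows:
        z = 37
    else:
        emit(17)
    scale = [rows != tmp for e in rows]
    for scale in rows:
        z = tmp
    z = tmp
    for scale in rows:
        tmp = 5 + rows
    z += scale % 15
    return e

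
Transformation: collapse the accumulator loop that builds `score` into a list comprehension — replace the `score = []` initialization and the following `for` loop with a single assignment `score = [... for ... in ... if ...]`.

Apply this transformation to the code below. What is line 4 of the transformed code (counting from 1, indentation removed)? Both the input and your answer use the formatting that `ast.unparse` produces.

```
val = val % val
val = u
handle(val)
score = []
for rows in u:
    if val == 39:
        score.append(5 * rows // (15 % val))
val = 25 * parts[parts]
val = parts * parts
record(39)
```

Transformed code:
val = val % val
val = u
handle(val)
score = [5 * rows // (15 % val) for rows in u if val == 39]
val = 25 * parts[parts]
val = parts * parts
record(39)

score = [5 * rows // (15 % val) for rows in u if val == 39]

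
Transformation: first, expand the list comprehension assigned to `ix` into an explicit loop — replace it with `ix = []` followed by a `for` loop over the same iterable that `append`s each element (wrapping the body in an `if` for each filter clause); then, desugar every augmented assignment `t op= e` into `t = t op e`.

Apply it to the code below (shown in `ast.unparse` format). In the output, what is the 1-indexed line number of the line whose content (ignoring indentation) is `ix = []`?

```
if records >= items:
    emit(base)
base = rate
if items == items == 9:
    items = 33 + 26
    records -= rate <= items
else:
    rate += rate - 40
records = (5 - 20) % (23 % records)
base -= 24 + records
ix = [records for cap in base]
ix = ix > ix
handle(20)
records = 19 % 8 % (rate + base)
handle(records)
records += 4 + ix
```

11

Transformed code:
if records >= items:
    emit(base)
base = rate
if items == items == 9:
    items = 33 + 26
    records = records - (rate <= items)
else:
    rate = rate + (rate - 40)
records = (5 - 20) % (23 % records)
base = base - (24 + records)
ix = []
for cap in base:
    ix.append(records)
ix = ix > ix
handle(20)
records = 19 % 8 % (rate + base)
handle(records)
records = records + (4 + ix)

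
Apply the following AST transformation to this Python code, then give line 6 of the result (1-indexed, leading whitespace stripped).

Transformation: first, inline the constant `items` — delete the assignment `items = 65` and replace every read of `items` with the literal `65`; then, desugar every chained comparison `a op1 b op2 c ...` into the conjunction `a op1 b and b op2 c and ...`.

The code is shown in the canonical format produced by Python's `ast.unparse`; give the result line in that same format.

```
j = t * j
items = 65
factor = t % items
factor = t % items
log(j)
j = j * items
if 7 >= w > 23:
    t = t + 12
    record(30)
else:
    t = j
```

if 7 >= w and w > 23:

Transformed code:
j = t * j
factor = t % 65
factor = t % 65
log(j)
j = j * 65
if 7 >= w and w > 23:
    t = t + 12
    record(30)
else:
    t = j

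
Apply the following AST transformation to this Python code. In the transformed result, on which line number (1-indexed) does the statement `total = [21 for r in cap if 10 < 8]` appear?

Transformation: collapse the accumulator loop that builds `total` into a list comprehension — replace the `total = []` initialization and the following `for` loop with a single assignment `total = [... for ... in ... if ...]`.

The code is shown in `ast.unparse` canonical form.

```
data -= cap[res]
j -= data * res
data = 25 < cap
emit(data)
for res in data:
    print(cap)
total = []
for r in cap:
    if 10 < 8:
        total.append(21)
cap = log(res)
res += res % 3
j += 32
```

7

Transformed code:
data -= cap[res]
j -= data * res
data = 25 < cap
emit(data)
for res in data:
    print(cap)
total = [21 for r in cap if 10 < 8]
cap = log(res)
res += res % 3
j += 32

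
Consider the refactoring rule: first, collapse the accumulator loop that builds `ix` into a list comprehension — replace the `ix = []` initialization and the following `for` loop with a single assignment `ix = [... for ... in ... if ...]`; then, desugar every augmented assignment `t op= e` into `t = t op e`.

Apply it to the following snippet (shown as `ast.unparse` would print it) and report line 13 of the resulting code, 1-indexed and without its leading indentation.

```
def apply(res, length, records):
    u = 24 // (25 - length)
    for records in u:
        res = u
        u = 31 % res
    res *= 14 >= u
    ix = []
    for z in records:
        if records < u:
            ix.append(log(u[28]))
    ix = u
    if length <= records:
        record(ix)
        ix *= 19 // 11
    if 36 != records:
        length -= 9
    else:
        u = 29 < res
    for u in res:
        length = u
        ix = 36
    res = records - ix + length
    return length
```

length = length - 9

Transformed code:
def apply(res, length, records):
    u = 24 // (25 - length)
    for records in u:
        res = u
        u = 31 % res
    res = res * (14 >= u)
    ix = [log(u[28]) for z in records if records < u]
    ix = u
    if length <= records:
        record(ix)
        ix = ix * (19 // 11)
    if 36 != records:
        length = length - 9
    else:
        u = 29 < res
    for u in res:
        length = u
        ix = 36
    res = records - ix + length
    return length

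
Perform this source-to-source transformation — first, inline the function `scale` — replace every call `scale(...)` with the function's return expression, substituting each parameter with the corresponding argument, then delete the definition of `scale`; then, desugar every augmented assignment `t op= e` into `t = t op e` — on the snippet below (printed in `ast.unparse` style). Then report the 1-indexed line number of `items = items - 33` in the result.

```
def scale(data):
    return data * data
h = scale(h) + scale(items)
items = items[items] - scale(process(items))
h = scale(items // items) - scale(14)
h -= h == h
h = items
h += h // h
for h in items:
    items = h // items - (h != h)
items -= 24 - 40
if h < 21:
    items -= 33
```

11

Transformed code:
h = h * h + items * items
items = items[items] - process(items) * process(items)
h = items // items * (items // items) - 14 * 14
h = h - (h == h)
h = items
h = h + h // h
for h in items:
    items = h // items - (h != h)
items = items - (24 - 40)
if h < 21:
    items = items - 33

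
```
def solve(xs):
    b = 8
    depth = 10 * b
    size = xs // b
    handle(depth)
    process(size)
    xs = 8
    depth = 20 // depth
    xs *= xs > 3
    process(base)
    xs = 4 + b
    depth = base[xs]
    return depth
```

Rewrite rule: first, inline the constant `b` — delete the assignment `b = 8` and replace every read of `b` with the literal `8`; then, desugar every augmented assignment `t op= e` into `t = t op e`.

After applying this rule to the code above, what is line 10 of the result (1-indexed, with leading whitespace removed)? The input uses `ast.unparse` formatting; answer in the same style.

xs = 4 + 8

Transformed code:
def solve(xs):
    depth = 10 * 8
    size = xs // 8
    handle(depth)
    process(size)
    xs = 8
    depth = 20 // depth
    xs = xs * (xs > 3)
    process(base)
    xs = 4 + 8
    depth = base[xs]
    return depth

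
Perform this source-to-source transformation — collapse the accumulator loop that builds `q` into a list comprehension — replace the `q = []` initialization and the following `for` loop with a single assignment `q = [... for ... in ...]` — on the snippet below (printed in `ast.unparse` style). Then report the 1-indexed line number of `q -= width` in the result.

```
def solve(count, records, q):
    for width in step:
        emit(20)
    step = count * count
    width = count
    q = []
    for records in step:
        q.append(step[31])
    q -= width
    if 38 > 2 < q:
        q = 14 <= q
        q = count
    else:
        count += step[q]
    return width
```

Transformed code:
def solve(count, records, q):
    for width in step:
        emit(20)
    step = count * count
    width = count
    q = [step[31] for records in step]
    q -= width
    if 38 > 2 < q:
        q = 14 <= q
        q = count
    else:
        count += step[q]
    return width

7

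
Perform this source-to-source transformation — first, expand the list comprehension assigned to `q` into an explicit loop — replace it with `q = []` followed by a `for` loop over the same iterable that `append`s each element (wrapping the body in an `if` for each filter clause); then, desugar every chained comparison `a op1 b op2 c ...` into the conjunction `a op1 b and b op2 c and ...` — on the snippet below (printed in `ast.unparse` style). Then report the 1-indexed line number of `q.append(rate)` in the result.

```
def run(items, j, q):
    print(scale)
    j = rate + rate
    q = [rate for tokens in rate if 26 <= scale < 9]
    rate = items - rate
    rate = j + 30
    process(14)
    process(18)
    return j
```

Transformed code:
def run(items, j, q):
    print(scale)
    j = rate + rate
    q = []
    for tokens in rate:
        if 26 <= scale and scale < 9:
            q.append(rate)
    rate = items - rate
    rate = j + 30
    process(14)
    process(18)
    return j

7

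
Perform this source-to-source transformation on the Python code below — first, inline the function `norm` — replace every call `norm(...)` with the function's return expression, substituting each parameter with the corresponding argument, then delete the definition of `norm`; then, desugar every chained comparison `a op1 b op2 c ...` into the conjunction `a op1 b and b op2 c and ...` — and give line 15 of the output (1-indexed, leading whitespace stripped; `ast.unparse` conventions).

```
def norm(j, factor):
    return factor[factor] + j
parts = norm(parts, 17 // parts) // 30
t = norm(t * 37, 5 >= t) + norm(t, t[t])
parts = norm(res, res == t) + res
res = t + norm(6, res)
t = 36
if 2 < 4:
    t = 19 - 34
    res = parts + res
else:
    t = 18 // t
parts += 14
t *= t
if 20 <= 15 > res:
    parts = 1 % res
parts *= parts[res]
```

parts *= parts[res]

Transformed code:
parts = ((17 // parts)[17 // parts] + parts) // 30
t = (5 >= t)[5 >= t] + t * 37 + (t[t][t[t]] + t)
parts = (res == t)[res == t] + res + res
res = t + (res[res] + 6)
t = 36
if 2 < 4:
    t = 19 - 34
    res = parts + res
else:
    t = 18 // t
parts += 14
t *= t
if 20 <= 15 and 15 > res:
    parts = 1 % res
parts *= parts[res]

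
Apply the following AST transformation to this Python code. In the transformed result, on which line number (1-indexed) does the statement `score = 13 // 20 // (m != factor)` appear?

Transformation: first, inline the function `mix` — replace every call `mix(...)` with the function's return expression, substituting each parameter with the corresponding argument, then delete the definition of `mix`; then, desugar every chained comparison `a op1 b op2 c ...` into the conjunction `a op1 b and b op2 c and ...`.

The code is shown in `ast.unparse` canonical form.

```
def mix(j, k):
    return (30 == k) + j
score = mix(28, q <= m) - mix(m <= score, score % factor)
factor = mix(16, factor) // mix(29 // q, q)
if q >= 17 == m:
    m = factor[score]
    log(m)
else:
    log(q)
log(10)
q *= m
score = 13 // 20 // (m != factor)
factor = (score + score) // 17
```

Transformed code:
score = (30 == (q <= m)) + 28 - ((30 == score % factor) + (m <= score))
factor = ((30 == factor) + 16) // ((30 == q) + 29 // q)
if q >= 17 and 17 == m:
    m = factor[score]
    log(m)
else:
    log(q)
log(10)
q *= m
score = 13 // 20 // (m != factor)
factor = (score + score) // 17

10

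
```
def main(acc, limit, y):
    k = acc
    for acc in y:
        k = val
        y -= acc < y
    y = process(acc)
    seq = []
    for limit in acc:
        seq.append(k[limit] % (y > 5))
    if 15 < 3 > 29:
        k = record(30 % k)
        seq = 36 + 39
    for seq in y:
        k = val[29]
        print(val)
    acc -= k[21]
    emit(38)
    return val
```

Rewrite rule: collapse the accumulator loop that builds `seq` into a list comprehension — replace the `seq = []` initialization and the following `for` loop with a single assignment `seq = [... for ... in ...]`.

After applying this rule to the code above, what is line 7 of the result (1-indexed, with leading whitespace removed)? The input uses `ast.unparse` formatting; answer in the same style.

seq = [k[limit] % (y > 5) for limit in acc]

Transformed code:
def main(acc, limit, y):
    k = acc
    for acc in y:
        k = val
        y -= acc < y
    y = process(acc)
    seq = [k[limit] % (y > 5) for limit in acc]
    if 15 < 3 > 29:
        k = record(30 % k)
        seq = 36 + 39
    for seq in y:
        k = val[29]
        print(val)
    acc -= k[21]
    emit(38)
    return val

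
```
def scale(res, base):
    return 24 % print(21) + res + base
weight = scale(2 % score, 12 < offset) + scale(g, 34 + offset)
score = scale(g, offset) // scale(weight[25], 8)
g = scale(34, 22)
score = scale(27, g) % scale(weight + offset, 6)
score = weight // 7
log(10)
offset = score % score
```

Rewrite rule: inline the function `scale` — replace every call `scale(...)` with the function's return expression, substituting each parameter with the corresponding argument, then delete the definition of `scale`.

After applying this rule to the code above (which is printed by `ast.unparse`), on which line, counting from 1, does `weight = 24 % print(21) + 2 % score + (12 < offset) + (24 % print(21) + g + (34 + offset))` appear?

Transformed code:
weight = 24 % print(21) + 2 % score + (12 < offset) + (24 % print(21) + g + (34 + offset))
score = (24 % print(21) + g + offset) // (24 % print(21) + weight[25] + 8)
g = 24 % print(21) + 34 + 22
score = (24 % print(21) + 27 + g) % (24 % print(21) + (weight + offset) + 6)
score = weight // 7
log(10)
offset = score % score

1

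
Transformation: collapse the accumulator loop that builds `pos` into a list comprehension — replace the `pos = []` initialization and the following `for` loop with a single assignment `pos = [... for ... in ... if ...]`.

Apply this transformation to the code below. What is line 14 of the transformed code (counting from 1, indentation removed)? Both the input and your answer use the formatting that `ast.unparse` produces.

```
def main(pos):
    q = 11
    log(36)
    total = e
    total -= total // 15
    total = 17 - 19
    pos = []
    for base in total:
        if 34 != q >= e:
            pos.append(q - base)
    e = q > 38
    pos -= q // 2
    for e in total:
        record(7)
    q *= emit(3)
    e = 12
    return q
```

Transformed code:
def main(pos):
    q = 11
    log(36)
    total = e
    total -= total // 15
    total = 17 - 19
    pos = [q - base for base in total if 34 != q >= e]
    e = q > 38
    pos -= q // 2
    for e in total:
        record(7)
    q *= emit(3)
    e = 12
    return q

return q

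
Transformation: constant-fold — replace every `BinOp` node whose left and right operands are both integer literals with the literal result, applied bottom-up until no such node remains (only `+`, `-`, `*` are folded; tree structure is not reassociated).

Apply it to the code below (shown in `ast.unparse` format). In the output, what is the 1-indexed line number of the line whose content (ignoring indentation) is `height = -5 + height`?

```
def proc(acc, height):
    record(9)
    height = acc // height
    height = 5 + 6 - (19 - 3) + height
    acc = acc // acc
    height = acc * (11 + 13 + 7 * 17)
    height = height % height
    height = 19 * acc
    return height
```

Transformed code:
def proc(acc, height):
    record(9)
    height = acc // height
    height = -5 + height
    acc = acc // acc
    height = acc * 143
    height = height % height
    height = 19 * acc
    return height

4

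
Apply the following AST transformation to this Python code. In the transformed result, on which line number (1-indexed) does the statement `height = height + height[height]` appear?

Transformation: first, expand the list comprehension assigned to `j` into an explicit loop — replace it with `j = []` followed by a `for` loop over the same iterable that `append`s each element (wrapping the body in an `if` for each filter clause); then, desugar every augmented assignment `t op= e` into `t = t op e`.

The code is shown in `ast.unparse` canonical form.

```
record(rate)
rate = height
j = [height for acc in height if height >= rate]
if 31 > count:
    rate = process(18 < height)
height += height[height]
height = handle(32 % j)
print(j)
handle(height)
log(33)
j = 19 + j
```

Transformed code:
record(rate)
rate = height
j = []
for acc in height:
    if height >= rate:
        j.append(height)
if 31 > count:
    rate = process(18 < height)
height = height + height[height]
height = handle(32 % j)
print(j)
handle(height)
log(33)
j = 19 + j

9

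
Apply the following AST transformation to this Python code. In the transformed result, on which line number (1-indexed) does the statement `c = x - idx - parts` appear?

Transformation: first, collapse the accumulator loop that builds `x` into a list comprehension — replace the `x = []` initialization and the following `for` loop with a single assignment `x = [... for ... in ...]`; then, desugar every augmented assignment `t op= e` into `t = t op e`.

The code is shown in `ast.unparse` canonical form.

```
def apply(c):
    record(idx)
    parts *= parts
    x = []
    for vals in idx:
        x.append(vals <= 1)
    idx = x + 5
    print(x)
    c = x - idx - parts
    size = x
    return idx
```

Transformed code:
def apply(c):
    record(idx)
    parts = parts * parts
    x = [vals <= 1 for vals in idx]
    idx = x + 5
    print(x)
    c = x - idx - parts
    size = x
    return idx

7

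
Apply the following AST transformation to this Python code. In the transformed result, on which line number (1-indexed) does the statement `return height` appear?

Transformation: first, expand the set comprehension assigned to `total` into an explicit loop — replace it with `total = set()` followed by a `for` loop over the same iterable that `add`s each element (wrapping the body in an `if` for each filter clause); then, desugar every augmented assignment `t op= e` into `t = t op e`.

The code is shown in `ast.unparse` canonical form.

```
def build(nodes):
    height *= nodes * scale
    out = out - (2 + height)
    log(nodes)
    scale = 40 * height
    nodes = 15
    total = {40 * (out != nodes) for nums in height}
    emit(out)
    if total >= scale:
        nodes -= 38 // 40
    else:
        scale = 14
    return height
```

15

Transformed code:
def build(nodes):
    height = height * (nodes * scale)
    out = out - (2 + height)
    log(nodes)
    scale = 40 * height
    nodes = 15
    total = set()
    for nums in height:
        total.add(40 * (out != nodes))
    emit(out)
    if total >= scale:
        nodes = nodes - 38 // 40
    else:
        scale = 14
    return height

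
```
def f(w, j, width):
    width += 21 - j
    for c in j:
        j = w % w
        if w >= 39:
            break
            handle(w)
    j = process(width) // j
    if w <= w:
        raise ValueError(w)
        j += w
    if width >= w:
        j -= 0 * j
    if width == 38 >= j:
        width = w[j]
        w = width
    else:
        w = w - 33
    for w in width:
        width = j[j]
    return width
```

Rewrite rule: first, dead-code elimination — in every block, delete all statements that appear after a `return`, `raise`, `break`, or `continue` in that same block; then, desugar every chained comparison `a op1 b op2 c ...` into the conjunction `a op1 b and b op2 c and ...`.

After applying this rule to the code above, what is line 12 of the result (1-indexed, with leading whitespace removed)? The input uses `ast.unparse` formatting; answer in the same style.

if width == 38 and 38 >= j:

Transformed code:
def f(w, j, width):
    width += 21 - j
    for c in j:
        j = w % w
        if w >= 39:
            break
    j = process(width) // j
    if w <= w:
        raise ValueError(w)
    if width >= w:
        j -= 0 * j
    if width == 38 and 38 >= j:
        width = w[j]
        w = width
    else:
        w = w - 33
    for w in width:
        width = j[j]
    return width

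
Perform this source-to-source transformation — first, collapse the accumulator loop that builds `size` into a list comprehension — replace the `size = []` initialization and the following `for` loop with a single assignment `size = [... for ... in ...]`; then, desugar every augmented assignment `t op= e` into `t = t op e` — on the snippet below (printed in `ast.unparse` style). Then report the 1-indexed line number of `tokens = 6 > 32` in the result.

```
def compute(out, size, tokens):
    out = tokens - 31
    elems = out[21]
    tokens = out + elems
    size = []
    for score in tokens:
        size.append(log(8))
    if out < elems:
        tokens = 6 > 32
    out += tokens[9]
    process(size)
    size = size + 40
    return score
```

Transformed code:
def compute(out, size, tokens):
    out = tokens - 31
    elems = out[21]
    tokens = out + elems
    size = [log(8) for score in tokens]
    if out < elems:
        tokens = 6 > 32
    out = out + tokens[9]
    process(size)
    size = size + 40
    return score

7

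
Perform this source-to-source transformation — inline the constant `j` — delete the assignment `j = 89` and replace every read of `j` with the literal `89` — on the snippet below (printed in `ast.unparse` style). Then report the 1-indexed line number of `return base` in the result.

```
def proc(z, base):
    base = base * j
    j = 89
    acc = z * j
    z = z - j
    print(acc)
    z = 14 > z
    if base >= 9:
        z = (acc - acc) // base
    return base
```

Transformed code:
def proc(z, base):
    base = base * 89
    acc = z * 89
    z = z - 89
    print(acc)
    z = 14 > z
    if base >= 9:
        z = (acc - acc) // base
    return base

9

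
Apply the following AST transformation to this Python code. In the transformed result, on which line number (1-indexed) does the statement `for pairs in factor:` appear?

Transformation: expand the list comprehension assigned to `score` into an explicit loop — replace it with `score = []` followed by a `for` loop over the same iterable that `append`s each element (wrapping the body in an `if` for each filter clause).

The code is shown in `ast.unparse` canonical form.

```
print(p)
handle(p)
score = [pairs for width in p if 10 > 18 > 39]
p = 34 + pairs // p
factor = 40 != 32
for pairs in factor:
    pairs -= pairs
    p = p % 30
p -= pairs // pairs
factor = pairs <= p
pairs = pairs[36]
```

Transformed code:
print(p)
handle(p)
score = []
for width in p:
    if 10 > 18 > 39:
        score.append(pairs)
p = 34 + pairs // p
factor = 40 != 32
for pairs in factor:
    pairs -= pairs
    p = p % 30
p -= pairs // pairs
factor = pairs <= p
pairs = pairs[36]

9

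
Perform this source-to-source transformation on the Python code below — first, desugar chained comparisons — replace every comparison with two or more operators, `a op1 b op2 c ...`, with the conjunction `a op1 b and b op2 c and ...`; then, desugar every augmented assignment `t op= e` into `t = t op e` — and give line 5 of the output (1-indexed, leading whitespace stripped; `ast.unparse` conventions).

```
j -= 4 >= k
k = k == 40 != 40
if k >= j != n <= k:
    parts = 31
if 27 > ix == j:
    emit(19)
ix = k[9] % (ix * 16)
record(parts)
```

Transformed code:
j = j - (4 >= k)
k = k == 40 and 40 != 40
if k >= j and j != n and (n <= k):
    parts = 31
if 27 > ix and ix == j:
    emit(19)
ix = k[9] % (ix * 16)
record(parts)

if 27 > ix and ix == j:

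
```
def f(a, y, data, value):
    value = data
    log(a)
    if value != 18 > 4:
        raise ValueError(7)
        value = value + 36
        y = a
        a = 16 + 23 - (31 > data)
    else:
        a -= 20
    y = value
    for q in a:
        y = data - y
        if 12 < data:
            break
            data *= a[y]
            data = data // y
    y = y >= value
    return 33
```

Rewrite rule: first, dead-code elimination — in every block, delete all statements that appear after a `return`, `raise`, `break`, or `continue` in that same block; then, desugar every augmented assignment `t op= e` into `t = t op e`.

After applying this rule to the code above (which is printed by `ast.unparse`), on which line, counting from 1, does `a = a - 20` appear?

Transformed code:
def f(a, y, data, value):
    value = data
    log(a)
    if value != 18 > 4:
        raise ValueError(7)
    else:
        a = a - 20
    y = value
    for q in a:
        y = data - y
        if 12 < data:
            break
    y = y >= value
    return 33

7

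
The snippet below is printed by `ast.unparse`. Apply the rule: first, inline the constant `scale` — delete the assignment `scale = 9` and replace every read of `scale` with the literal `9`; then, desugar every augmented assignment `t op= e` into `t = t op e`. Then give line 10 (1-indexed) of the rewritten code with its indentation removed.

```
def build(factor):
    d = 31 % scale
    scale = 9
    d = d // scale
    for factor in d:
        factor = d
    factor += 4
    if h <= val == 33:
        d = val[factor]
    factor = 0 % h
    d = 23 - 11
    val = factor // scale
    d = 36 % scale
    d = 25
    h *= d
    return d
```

d = 23 - 11

Transformed code:
def build(factor):
    d = 31 % 9
    d = d // 9
    for factor in d:
        factor = d
    factor = factor + 4
    if h <= val == 33:
        d = val[factor]
    factor = 0 % h
    d = 23 - 11
    val = factor // 9
    d = 36 % 9
    d = 25
    h = h * d
    return d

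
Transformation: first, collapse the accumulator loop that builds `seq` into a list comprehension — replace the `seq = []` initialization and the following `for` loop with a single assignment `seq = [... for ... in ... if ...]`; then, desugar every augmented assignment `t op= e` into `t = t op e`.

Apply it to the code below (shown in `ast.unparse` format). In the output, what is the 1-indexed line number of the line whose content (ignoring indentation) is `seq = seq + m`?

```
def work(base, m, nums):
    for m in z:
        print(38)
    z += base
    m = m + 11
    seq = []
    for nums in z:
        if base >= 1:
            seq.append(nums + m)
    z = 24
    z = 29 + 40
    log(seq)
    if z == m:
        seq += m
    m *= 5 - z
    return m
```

11

Transformed code:
def work(base, m, nums):
    for m in z:
        print(38)
    z = z + base
    m = m + 11
    seq = [nums + m for nums in z if base >= 1]
    z = 24
    z = 29 + 40
    log(seq)
    if z == m:
        seq = seq + m
    m = m * (5 - z)
    return m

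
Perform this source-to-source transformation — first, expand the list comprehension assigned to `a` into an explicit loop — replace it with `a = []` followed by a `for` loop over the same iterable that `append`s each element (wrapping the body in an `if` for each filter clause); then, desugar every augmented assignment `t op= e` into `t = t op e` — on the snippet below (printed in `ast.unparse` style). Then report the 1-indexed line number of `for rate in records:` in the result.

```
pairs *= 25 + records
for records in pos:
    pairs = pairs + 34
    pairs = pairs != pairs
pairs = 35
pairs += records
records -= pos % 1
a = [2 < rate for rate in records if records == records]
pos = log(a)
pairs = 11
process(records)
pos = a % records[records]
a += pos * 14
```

Transformed code:
pairs = pairs * (25 + records)
for records in pos:
    pairs = pairs + 34
    pairs = pairs != pairs
pairs = 35
pairs = pairs + records
records = records - pos % 1
a = []
for rate in records:
    if records == records:
        a.append(2 < rate)
pos = log(a)
pairs = 11
process(records)
pos = a % records[records]
a = a + pos * 14

9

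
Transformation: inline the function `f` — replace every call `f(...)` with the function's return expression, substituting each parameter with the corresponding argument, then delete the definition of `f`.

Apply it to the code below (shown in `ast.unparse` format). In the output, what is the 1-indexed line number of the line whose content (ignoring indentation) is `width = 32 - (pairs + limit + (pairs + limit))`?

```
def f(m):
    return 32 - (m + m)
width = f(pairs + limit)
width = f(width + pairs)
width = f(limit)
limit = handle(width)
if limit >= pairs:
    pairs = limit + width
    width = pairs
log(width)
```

1

Transformed code:
width = 32 - (pairs + limit + (pairs + limit))
width = 32 - (width + pairs + (width + pairs))
width = 32 - (limit + limit)
limit = handle(width)
if limit >= pairs:
    pairs = limit + width
    width = pairs
log(width)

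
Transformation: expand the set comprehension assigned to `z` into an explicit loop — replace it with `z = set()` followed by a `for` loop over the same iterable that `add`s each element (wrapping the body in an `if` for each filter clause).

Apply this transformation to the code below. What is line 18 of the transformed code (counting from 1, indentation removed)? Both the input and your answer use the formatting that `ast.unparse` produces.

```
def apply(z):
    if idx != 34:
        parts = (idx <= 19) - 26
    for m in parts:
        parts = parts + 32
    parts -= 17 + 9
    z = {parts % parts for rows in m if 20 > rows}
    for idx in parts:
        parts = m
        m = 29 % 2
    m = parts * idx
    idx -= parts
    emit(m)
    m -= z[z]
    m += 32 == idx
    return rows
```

m += 32 == idx

Transformed code:
def apply(z):
    if idx != 34:
        parts = (idx <= 19) - 26
    for m in parts:
        parts = parts + 32
    parts -= 17 + 9
    z = set()
    for rows in m:
        if 20 > rows:
            z.add(parts % parts)
    for idx in parts:
        parts = m
        m = 29 % 2
    m = parts * idx
    idx -= parts
    emit(m)
    m -= z[z]
    m += 32 == idx
    return rows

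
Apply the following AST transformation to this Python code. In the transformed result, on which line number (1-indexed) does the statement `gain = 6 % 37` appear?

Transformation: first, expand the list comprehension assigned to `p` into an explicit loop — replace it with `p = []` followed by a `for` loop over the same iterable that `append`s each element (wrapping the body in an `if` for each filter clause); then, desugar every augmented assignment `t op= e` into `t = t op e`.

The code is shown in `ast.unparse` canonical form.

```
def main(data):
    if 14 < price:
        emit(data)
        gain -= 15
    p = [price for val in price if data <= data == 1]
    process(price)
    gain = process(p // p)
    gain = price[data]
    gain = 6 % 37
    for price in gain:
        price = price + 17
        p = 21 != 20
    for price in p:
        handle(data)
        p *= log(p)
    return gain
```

Transformed code:
def main(data):
    if 14 < price:
        emit(data)
        gain = gain - 15
    p = []
    for val in price:
        if data <= data == 1:
            p.append(price)
    process(price)
    gain = process(p // p)
    gain = price[data]
    gain = 6 % 37
    for price in gain:
        price = price + 17
        p = 21 != 20
    for price in p:
        handle(data)
        p = p * log(p)
    return gain

12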